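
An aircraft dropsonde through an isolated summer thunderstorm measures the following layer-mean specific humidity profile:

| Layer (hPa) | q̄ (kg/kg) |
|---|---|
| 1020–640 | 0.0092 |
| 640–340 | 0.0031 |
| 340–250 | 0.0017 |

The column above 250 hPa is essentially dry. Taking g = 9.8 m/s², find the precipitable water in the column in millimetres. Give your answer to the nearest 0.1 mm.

PW ≈ 46.7 mm

Precipitable water is the column-integrated vapour mass per unit area: PW = (1/g) Σ q̄ Δp, with q in kg/kg and Δp in Pa (1 kg/m² of water = 1 mm).
Layer 1020–640 hPa: Δp = 380 hPa = 38000 Pa, q̄ = 0.0092 kg/kg → 0.0092 × 38000 / 9.8 = 35.67 mm
Layer 640–340 hPa: Δp = 300 hPa = 30000 Pa, q̄ = 0.0031 kg/kg → 0.0031 × 30000 / 9.8 = 9.49 mm
Layer 340–250 hPa: Δp = 90 hPa = 9000 Pa, q̄ = 0.0017 kg/kg → 0.0017 × 9000 / 9.8 = 1.56 mm
PW = 35.67 + 9.49 + 1.56 = 46.72 ≈ 46.7 mm.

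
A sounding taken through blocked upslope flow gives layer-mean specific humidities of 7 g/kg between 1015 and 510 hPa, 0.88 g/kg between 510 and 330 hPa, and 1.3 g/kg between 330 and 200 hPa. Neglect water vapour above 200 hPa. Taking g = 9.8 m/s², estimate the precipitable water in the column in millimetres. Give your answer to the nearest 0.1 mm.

PW ≈ 39.4 mm

Precipitable water is the column-integrated vapour mass per unit area: PW = (1/g) Σ q̄ Δp, with q in kg/kg and Δp in Pa (1 kg/m² of water = 1 mm).
Layer 1015–510 hPa: Δp = 505 hPa = 50500 Pa, q̄ = 0.007 kg/kg → 0.007 × 50500 / 9.8 = 36.07 mm
Layer 510–330 hPa: Δp = 180 hPa = 18000 Pa, q̄ = 0.00088 kg/kg → 0.00088 × 18000 / 9.8 = 1.62 mm
Layer 330–200 hPa: Δp = 130 hPa = 13000 Pa, q̄ = 0.0013 kg/kg → 0.0013 × 13000 / 9.8 = 1.72 mm
PW = 36.07 + 1.62 + 1.72 = 39.41 ≈ 39.4 mm.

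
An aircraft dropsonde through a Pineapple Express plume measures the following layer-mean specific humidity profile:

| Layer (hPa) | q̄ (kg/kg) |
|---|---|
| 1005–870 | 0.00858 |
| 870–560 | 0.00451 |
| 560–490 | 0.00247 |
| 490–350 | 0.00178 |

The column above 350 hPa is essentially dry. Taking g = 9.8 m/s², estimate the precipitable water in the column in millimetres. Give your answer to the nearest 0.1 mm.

Precipitable water is the column-integrated vapour mass per unit area: PW = (1/g) Σ q̄ Δp, with q in kg/kg and Δp in Pa (1 kg/m² of water = 1 mm).
Layer 1005–870 hPa: Δp = 135 hPa = 13500 Pa, q̄ = 0.00858 kg/kg → 0.00858 × 13500 / 9.8 = 11.82 mm
Layer 870–560 hPa: Δp = 310 hPa = 31000 Pa, q̄ = 0.00451 kg/kg → 0.00451 × 31000 / 9.8 = 14.27 mm
Layer 560–490 hPa: Δp = 70 hPa = 7000 Pa, q̄ = 0.00247 kg/kg → 0.00247 × 7000 / 9.8 = 1.76 mm
Layer 490–350 hPa: Δp = 140 hPa = 14000 Pa, q̄ = 0.00178 kg/kg → 0.00178 × 14000 / 9.8 = 2.54 mm
PW = 11.82 + 14.27 + 1.76 + 2.54 = 30.39 ≈ 30.4 mm.

PW ≈ 30.4 mm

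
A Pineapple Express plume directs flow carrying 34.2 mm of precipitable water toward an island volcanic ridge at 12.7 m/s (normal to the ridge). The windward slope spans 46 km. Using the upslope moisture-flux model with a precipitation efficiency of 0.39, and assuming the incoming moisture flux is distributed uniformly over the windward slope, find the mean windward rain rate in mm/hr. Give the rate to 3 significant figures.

R ≈ 13.3 mm/hr

Incoming column moisture flux per unit ridge length: F = V × PW = 12.7 × 34.2 = 434.34 mm·m/s.
Spread over the 46 km slope with efficiency ε = 0.39: R = ε·F/W = 0.39 × 434.34 / 46000 m = 3.682e-03 mm/s.
R = 3.682e-03 × 3600 = 13.3 mm/hr.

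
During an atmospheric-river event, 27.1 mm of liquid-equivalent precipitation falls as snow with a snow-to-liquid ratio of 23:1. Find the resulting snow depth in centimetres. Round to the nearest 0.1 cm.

Snow depth = liquid × ratio = 27.1 mm × 23 = 623.3 mm = 62.3 cm.

snow depth ≈ 62.3 cm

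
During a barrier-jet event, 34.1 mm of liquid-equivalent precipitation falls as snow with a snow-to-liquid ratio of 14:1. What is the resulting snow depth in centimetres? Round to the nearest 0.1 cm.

snow depth ≈ 47.7 cm

Snow depth = liquid × ratio = 34.1 mm × 14 = 477.4 mm = 47.7 cm.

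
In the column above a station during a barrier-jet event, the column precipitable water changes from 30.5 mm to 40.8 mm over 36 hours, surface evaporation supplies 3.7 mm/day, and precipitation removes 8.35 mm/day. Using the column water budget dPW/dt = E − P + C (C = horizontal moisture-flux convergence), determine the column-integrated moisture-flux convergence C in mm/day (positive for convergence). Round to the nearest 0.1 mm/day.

C ≈ 11.5 mm/day

dPW/dt = (40.8 − 30.5) mm / (36/24 day) = +6.867 mm/day.
C = dPW/dt − E + P = (+6.867) − 3.7 + 8.35 = 11.5 mm/day.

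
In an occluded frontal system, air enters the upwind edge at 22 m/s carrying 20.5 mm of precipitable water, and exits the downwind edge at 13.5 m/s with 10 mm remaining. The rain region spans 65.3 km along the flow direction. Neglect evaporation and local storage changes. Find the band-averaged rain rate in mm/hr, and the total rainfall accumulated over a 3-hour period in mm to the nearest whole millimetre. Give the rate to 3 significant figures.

R ≈ 17.4 mm/hr; total ≈ 52 mm

Column moisture flux per unit crosswind length is F = V × PW.
Inflow: F_in = 22 × 20.5 = 451 mm·m/s
Outflow: F_out = 13.5 × 10 = 135 mm·m/s
Steady-state rate R = (F_in − F_out)/L = (451 − 135) / 65300 m = 4.839e-03 mm/s.
R = 4.839e-03 × 3600 = 17.4 mm/hr.
Over 3 h: total = 17.4 × 3 = 52.2 ≈ 52 mm.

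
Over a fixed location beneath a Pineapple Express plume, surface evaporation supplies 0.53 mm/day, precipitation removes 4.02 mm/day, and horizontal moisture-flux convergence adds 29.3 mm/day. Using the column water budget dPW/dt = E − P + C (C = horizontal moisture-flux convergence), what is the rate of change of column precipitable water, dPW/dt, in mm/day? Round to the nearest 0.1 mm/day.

dPW/dt = E − P + C = 0.53 − 4.02 + (29.3) = 25.8 mm/day.

dPW/dt ≈ 25.8 mm/day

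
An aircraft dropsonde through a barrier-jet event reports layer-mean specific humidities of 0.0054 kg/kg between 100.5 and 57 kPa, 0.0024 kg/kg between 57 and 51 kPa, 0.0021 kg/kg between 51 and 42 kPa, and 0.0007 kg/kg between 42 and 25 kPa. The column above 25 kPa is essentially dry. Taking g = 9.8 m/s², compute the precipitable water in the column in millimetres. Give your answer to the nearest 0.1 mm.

Precipitable water is the column-integrated vapour mass per unit area: PW = (1/g) Σ q̄ Δp, with q in kg/kg and Δp in Pa (1 kg/m² of water = 1 mm).
Layer 100.5–57 kPa: Δp = 435 hPa = 43500 Pa, q̄ = 0.0054 kg/kg → 0.0054 × 43500 / 9.8 = 23.97 mm
Layer 57–51 kPa: Δp = 60 hPa = 6000 Pa, q̄ = 0.0024 kg/kg → 0.0024 × 6000 / 9.8 = 1.47 mm
Layer 51–42 kPa: Δp = 90 hPa = 9000 Pa, q̄ = 0.0021 kg/kg → 0.0021 × 9000 / 9.8 = 1.93 mm
Layer 42–25 kPa: Δp = 170 hPa = 17000 Pa, q̄ = 0.0007 kg/kg → 0.0007 × 17000 / 9.8 = 1.21 mm
PW = 23.97 + 1.47 + 1.93 + 1.21 = 28.58 ≈ 28.6 mm.

PW ≈ 28.6 mm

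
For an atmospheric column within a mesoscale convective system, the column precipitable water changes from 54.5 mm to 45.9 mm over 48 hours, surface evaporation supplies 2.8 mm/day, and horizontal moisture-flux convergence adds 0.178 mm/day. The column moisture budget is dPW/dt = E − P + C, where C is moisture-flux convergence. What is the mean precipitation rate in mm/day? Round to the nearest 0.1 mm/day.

P ≈ 7.3 mm/day

dPW/dt = (45.9 − 54.5) mm / (48/24 day) = -4.300 mm/day.
P = E + C − dPW/dt = 2.8 + (0.178) − (-4.300) = 7.3 mm/day.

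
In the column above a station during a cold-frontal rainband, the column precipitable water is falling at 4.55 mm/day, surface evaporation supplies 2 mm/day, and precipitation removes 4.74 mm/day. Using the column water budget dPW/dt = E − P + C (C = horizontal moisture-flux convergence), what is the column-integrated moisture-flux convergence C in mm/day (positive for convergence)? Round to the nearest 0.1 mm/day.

C ≈ -1.8 mm/day

dPW/dt = -4.55 mm/day.
C = dPW/dt − E + P = (-4.55) − 2 + 4.74 = -1.8 mm/day.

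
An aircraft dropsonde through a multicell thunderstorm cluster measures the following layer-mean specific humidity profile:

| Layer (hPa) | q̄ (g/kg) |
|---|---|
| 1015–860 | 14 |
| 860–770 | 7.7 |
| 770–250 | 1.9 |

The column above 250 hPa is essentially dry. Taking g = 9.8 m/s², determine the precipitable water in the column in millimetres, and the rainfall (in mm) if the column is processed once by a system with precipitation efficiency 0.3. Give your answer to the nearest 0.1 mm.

PW ≈ 39.3 mm; rainfall ≈ 11.8 mm

Precipitable water is the column-integrated vapour mass per unit area: PW = (1/g) Σ q̄ Δp, with q in kg/kg and Δp in Pa (1 kg/m² of water = 1 mm).
Layer 1015–860 hPa: Δp = 155 hPa = 15500 Pa, q̄ = 0.014 kg/kg → 0.014 × 15500 / 9.8 = 22.14 mm
Layer 860–770 hPa: Δp = 90 hPa = 9000 Pa, q̄ = 0.0077 kg/kg → 0.0077 × 9000 / 9.8 = 7.07 mm
Layer 770–250 hPa: Δp = 520 hPa = 52000 Pa, q̄ = 0.0019 kg/kg → 0.0019 × 52000 / 9.8 = 10.08 mm
PW = 22.14 + 7.07 + 10.08 = 39.29 ≈ 39.3 mm.
Rainfall = ε × PW = 0.3 × 39.3 = 11.8 mm.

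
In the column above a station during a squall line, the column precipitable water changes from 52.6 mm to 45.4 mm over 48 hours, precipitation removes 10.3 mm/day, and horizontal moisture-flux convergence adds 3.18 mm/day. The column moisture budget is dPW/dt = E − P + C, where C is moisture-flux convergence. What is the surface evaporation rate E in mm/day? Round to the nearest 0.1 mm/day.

E ≈ 3.5 mm/day

dPW/dt = (45.4 − 52.6) mm / (48/24 day) = -3.600 mm/day.
E = dPW/dt + P − C = (-3.600) + 10.3 − (3.18) = 3.5 mm/day.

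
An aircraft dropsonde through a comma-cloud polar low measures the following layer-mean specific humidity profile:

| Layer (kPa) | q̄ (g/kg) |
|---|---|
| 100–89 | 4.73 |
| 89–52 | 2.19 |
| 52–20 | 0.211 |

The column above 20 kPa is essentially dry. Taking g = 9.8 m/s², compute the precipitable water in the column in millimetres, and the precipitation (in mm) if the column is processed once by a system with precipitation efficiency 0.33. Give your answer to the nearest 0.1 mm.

PW ≈ 14.3 mm; precipitation ≈ 4.7 mm

Precipitable water is the column-integrated vapour mass per unit area: PW = (1/g) Σ q̄ Δp, with q in kg/kg and Δp in Pa (1 kg/m² of water = 1 mm).
Layer 100–89 kPa: Δp = 110 hPa = 11000 Pa, q̄ = 0.00473 kg/kg → 0.00473 × 11000 / 9.8 = 5.31 mm
Layer 89–52 kPa: Δp = 370 hPa = 37000 Pa, q̄ = 0.00219 kg/kg → 0.00219 × 37000 / 9.8 = 8.27 mm
Layer 52–20 kPa: Δp = 320 hPa = 32000 Pa, q̄ = 0.000211 kg/kg → 0.000211 × 32000 / 9.8 = 0.69 mm
PW = 5.31 + 8.27 + 0.69 = 14.27 ≈ 14.3 mm.
Precipitation = ε × PW = 0.33 × 14.3 = 4.7 mm.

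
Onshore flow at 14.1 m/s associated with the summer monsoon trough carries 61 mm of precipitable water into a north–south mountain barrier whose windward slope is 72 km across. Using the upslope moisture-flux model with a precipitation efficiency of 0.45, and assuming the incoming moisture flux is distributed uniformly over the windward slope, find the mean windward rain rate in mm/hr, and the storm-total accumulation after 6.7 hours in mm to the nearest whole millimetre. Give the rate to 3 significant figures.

Incoming column moisture flux per unit ridge length: F = V × PW = 14.1 × 61 = 860.1 mm·m/s.
Spread over the 72 km slope with efficiency ε = 0.45: R = ε·F/W = 0.45 × 860.1 / 72000 m = 5.376e-03 mm/s.
R = 5.376e-03 × 3600 = 19.4 mm/hr.
Over 6.7 h: total = 19.4 × 6.7 = 129.98 ≈ 130 mm.

R ≈ 19.4 mm/hr; total ≈ 130 mm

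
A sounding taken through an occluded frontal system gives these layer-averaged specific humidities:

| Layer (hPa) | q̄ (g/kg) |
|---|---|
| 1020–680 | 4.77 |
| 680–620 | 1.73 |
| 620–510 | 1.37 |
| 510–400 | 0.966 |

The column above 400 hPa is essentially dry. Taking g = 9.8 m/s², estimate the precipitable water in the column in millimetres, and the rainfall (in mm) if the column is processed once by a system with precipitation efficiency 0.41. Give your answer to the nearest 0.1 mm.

Precipitable water is the column-integrated vapour mass per unit area: PW = (1/g) Σ q̄ Δp, with q in kg/kg and Δp in Pa (1 kg/m² of water = 1 mm).
Layer 1020–680 hPa: Δp = 340 hPa = 34000 Pa, q̄ = 0.00477 kg/kg → 0.00477 × 34000 / 9.8 = 16.55 mm
Layer 680–620 hPa: Δp = 60 hPa = 6000 Pa, q̄ = 0.00173 kg/kg → 0.00173 × 6000 / 9.8 = 1.06 mm
Layer 620–510 hPa: Δp = 110 hPa = 11000 Pa, q̄ = 0.00137 kg/kg → 0.00137 × 11000 / 9.8 = 1.54 mm
Layer 510–400 hPa: Δp = 110 hPa = 11000 Pa, q̄ = 0.000966 kg/kg → 0.000966 × 11000 / 9.8 = 1.08 mm
PW = 16.55 + 1.06 + 1.54 + 1.08 = 20.23 ≈ 20.2 mm.
Rainfall = ε × PW = 0.41 × 20.2 = 8.3 mm.

PW ≈ 20.2 mm; rainfall ≈ 8.3 mm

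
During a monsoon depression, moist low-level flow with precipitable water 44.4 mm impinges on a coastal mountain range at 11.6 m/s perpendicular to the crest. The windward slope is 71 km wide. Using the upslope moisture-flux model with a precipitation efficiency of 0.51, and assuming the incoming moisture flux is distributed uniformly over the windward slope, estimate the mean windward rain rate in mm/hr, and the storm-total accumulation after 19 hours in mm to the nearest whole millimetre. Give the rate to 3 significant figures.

R ≈ 13.3 mm/hr; total ≈ 253 mm

Incoming column moisture flux per unit ridge length: F = V × PW = 11.6 × 44.4 = 515.04 mm·m/s.
Spread over the 71 km slope with efficiency ε = 0.51: R = ε·F/W = 0.51 × 515.04 / 71000 m = 3.700e-03 mm/s.
R = 3.700e-03 × 3600 = 13.3 mm/hr.
Over 19 h: total = 13.3 × 19 = 252.7 ≈ 253 mm.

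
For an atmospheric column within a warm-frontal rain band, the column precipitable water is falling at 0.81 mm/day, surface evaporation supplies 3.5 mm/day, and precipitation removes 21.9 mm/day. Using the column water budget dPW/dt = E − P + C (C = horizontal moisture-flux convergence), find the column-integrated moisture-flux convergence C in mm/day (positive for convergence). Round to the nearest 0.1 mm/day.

dPW/dt = -0.81 mm/day.
C = dPW/dt − E + P = (-0.81) − 3.5 + 21.9 = 17.6 mm/day.

C ≈ 17.6 mm/day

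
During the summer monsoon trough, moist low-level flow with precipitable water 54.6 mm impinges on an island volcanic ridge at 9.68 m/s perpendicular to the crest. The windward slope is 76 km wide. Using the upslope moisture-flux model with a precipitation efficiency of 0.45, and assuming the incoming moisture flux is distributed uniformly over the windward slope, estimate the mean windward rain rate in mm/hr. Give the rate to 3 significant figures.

Incoming column moisture flux per unit ridge length: F = V × PW = 9.68 × 54.6 = 528.528 mm·m/s.
Spread over the 76 km slope with efficiency ε = 0.45: R = ε·F/W = 0.45 × 528.528 / 76000 m = 3.129e-03 mm/s.
R = 3.129e-03 × 3600 = 11.3 mm/hr.

R ≈ 11.3 mm/hr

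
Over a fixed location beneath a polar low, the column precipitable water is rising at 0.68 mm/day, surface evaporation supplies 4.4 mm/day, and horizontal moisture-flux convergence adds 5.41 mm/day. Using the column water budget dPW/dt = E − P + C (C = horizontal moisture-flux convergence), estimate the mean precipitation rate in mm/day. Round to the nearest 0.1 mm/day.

P ≈ 9.1 mm/day

dPW/dt = +0.68 mm/day.
P = E + C − dPW/dt = 4.4 + (5.41) − (+0.68) = 9.1 mm/day.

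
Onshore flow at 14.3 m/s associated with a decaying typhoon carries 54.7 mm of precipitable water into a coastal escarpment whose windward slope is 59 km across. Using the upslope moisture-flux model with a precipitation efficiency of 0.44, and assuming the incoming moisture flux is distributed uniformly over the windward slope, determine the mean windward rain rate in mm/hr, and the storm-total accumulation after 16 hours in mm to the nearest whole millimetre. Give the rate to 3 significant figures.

R ≈ 21.0 mm/hr; total ≈ 336 mm

Incoming column moisture flux per unit ridge length: F = V × PW = 14.3 × 54.7 = 782.21 mm·m/s.
Spread over the 59 km slope with efficiency ε = 0.44: R = ε·F/W = 0.44 × 782.21 / 59000 m = 5.833e-03 mm/s.
R = 5.833e-03 × 3600 = 21.0 mm/hr.
Over 16 h: total = 21.0 × 16 = 336 mm.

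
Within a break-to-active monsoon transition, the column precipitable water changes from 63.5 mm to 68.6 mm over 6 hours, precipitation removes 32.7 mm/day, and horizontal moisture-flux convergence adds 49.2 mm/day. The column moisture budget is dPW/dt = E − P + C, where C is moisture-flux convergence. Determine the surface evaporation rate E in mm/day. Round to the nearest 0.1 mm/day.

dPW/dt = (68.6 − 63.5) mm / (6/24 day) = +20.400 mm/day.
E = dPW/dt + P − C = (+20.400) + 32.7 − (49.2) = 3.9 mm/day.

E ≈ 3.9 mm/day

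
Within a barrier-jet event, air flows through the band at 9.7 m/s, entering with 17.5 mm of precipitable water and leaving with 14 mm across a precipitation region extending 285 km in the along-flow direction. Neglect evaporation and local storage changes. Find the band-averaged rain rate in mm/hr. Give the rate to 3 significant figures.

Column moisture flux per unit crosswind length is F = V × PW.
Inflow: F_in = 9.7 × 17.5 = 169.75 mm·m/s
Outflow: F_out = 9.7 × 14 = 135.8 mm·m/s
Steady-state rate R = (F_in − F_out)/L = (169.75 − 135.8) / 285000 m = 1.191e-04 mm/s.
R = 1.191e-04 × 3600 = 0.429 mm/hr.

R ≈ 0.429 mm/hr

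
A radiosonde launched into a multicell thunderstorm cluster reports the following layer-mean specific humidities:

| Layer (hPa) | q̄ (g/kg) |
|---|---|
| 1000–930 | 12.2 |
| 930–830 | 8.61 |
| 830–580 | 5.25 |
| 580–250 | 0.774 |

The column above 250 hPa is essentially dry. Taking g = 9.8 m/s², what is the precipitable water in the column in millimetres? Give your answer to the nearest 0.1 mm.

PW ≈ 33.5 mm

Precipitable water is the column-integrated vapour mass per unit area: PW = (1/g) Σ q̄ Δp, with q in kg/kg and Δp in Pa (1 kg/m² of water = 1 mm).
Layer 1000–930 hPa: Δp = 70 hPa = 7000 Pa, q̄ = 0.0122 kg/kg → 0.0122 × 7000 / 9.8 = 8.71 mm
Layer 930–830 hPa: Δp = 100 hPa = 10000 Pa, q̄ = 0.00861 kg/kg → 0.00861 × 10000 / 9.8 = 8.79 mm
Layer 830–580 hPa: Δp = 250 hPa = 25000 Pa, q̄ = 0.00525 kg/kg → 0.00525 × 25000 / 9.8 = 13.39 mm
Layer 580–250 hPa: Δp = 330 hPa = 33000 Pa, q̄ = 0.000774 kg/kg → 0.000774 × 33000 / 9.8 = 2.61 mm
PW = 8.71 + 8.79 + 13.39 + 2.61 = 33.50 ≈ 33.5 mm.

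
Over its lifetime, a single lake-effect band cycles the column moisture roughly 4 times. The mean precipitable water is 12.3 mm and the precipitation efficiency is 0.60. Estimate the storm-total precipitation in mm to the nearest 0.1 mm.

Each cycle deposits ε × PW = 0.60 × 12.3 = 7.38 mm.
Over 4 cycles: 4 × 7.38 = 29.5 mm.

precipitation ≈ 29.5 mm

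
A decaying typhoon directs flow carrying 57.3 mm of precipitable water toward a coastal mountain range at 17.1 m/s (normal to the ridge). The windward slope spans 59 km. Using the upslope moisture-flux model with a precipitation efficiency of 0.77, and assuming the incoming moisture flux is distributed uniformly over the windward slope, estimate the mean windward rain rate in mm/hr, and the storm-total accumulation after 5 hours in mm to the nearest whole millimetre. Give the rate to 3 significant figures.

Incoming column moisture flux per unit ridge length: F = V × PW = 17.1 × 57.3 = 979.83 mm·m/s.
Spread over the 59 km slope with efficiency ε = 0.77: R = ε·F/W = 0.77 × 979.83 / 59000 m = 1.279e-02 mm/s.
R = 1.279e-02 × 3600 = 46.0 mm/hr.
Over 5 h: total = 46.0 × 5 = 230 mm.

R ≈ 46.0 mm/hr; total ≈ 230 mm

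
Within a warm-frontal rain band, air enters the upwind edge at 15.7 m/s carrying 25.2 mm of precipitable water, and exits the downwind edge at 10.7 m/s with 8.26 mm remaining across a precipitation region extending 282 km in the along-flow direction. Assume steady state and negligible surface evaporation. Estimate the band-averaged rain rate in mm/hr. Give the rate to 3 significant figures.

R ≈ 3.92 mm/hr

Column moisture flux per unit crosswind length is F = V × PW.
Inflow: F_in = 15.7 × 25.2 = 395.64 mm·m/s
Outflow: F_out = 10.7 × 8.26 = 88.382 mm·m/s
Steady-state rate R = (F_in − F_out)/L = (395.64 − 88.382) / 282000 m = 1.090e-03 mm/s.
R = 1.090e-03 × 3600 = 3.92 mm/hr.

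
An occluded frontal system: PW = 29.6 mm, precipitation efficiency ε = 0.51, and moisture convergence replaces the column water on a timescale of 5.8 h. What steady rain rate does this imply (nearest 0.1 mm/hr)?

Each overturning extracts ε × PW = 0.51 × 29.6 = 15.096 mm.
Rate = ε·PW / τ = 15.096 / 5.8 h = 2.6 mm/hr.

R ≈ 2.6 mm/hr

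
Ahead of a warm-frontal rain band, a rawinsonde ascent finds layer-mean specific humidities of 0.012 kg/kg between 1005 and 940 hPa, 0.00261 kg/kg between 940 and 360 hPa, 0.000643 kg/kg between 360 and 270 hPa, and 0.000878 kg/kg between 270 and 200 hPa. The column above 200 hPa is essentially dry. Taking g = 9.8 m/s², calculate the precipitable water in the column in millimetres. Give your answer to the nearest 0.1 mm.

Precipitable water is the column-integrated vapour mass per unit area: PW = (1/g) Σ q̄ Δp, with q in kg/kg and Δp in Pa (1 kg/m² of water = 1 mm).
Layer 1005–940 hPa: Δp = 65 hPa = 6500 Pa, q̄ = 0.012 kg/kg → 0.012 × 6500 / 9.8 = 7.96 mm
Layer 940–360 hPa: Δp = 580 hPa = 58000 Pa, q̄ = 0.00261 kg/kg → 0.00261 × 58000 / 9.8 = 15.45 mm
Layer 360–270 hPa: Δp = 90 hPa = 9000 Pa, q̄ = 0.000643 kg/kg → 0.000643 × 9000 / 9.8 = 0.59 mm
Layer 270–200 hPa: Δp = 70 hPa = 7000 Pa, q̄ = 0.000878 kg/kg → 0.000878 × 7000 / 9.8 = 0.63 mm
PW = 7.96 + 15.45 + 0.59 + 0.63 = 24.63 ≈ 24.6 mm.

PW ≈ 24.6 mm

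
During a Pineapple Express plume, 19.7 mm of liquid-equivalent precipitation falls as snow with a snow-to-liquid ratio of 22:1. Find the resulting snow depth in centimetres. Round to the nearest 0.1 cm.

Snow depth = liquid × ratio = 19.7 mm × 22 = 433.4 mm = 43.3 cm.

snow depth ≈ 43.3 cm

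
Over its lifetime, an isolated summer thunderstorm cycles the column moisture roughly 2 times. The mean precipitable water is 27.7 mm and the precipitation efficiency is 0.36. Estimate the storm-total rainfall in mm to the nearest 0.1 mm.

Each cycle deposits ε × PW = 0.36 × 27.7 = 9.972 mm.
Over 2 cycles: 2 × 9.972 = 19.9 mm.

rainfall ≈ 19.9 mm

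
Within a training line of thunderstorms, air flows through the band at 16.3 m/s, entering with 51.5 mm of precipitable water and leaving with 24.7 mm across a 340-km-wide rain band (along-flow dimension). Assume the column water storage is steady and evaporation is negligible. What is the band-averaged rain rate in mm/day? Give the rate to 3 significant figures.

Column moisture flux per unit crosswind length is F = V × PW.
Inflow: F_in = 16.3 × 51.5 = 839.45 mm·m/s
Outflow: F_out = 16.3 × 24.7 = 402.61 mm·m/s
Steady-state rate R = (F_in − F_out)/L = (839.45 − 402.61) / 340000 m = 1.285e-03 mm/s.
R = 1.285e-03 × 3600 × 24 = 111 mm/day.

R ≈ 111 mm/day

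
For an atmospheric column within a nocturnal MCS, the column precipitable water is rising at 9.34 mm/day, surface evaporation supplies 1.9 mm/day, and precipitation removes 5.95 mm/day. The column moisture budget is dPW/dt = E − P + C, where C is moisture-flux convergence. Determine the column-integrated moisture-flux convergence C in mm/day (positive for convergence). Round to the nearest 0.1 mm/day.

C ≈ 13.4 mm/day

dPW/dt = +9.34 mm/day.
C = dPW/dt − E + P = (+9.34) − 1.9 + 5.95 = 13.4 mm/day.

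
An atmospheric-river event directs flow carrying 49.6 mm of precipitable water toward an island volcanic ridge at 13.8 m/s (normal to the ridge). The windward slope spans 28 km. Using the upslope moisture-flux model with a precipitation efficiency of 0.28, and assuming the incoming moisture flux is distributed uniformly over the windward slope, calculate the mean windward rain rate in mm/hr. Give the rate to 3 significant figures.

R ≈ 24.6 mm/hr

Incoming column moisture flux per unit ridge length: F = V × PW = 13.8 × 49.6 = 684.48 mm·m/s.
Spread over the 28 km slope with efficiency ε = 0.28: R = ε·F/W = 0.28 × 684.48 / 28000 m = 6.845e-03 mm/s.
R = 6.845e-03 × 3600 = 24.6 mm/hr.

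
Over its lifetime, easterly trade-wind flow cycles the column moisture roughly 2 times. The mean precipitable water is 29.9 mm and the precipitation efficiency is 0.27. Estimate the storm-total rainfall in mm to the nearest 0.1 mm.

rainfall ≈ 16.1 mm

Each cycle deposits ε × PW = 0.27 × 29.9 = 8.073 mm.
Over 2 cycles: 2 × 8.073 = 16.1 mm.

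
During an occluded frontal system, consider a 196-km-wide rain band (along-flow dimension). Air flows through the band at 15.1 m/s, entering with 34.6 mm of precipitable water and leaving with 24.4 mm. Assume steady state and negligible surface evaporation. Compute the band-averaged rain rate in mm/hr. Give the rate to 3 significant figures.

Column moisture flux per unit crosswind length is F = V × PW.
Inflow: F_in = 15.1 × 34.6 = 522.46 mm·m/s
Outflow: F_out = 15.1 × 24.4 = 368.44 mm·m/s
Steady-state rate R = (F_in − F_out)/L = (522.46 − 368.44) / 196000 m = 7.858e-04 mm/s.
R = 7.858e-04 × 3600 = 2.83 mm/hr.

R ≈ 2.83 mm/hr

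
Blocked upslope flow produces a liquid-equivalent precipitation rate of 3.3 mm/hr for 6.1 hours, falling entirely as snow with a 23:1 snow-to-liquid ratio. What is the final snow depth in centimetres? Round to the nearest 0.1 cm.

snow depth ≈ 46.3 cm

Liquid-equivalent depth = 3.3 × 6.1 = 20.13 mm.
Snow depth = 20.13 mm × 23 = 462.99 mm = 46.3 cm.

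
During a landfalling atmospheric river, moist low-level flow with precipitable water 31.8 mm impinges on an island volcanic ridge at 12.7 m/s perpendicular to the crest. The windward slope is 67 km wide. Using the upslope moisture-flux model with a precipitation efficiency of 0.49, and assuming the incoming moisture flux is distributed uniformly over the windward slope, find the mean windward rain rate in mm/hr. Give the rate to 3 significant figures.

Incoming column moisture flux per unit ridge length: F = V × PW = 12.7 × 31.8 = 403.86 mm·m/s.
Spread over the 67 km slope with efficiency ε = 0.49: R = ε·F/W = 0.49 × 403.86 / 67000 m = 2.954e-03 mm/s.
R = 2.954e-03 × 3600 = 10.6 mm/hr.

R ≈ 10.6 mm/hr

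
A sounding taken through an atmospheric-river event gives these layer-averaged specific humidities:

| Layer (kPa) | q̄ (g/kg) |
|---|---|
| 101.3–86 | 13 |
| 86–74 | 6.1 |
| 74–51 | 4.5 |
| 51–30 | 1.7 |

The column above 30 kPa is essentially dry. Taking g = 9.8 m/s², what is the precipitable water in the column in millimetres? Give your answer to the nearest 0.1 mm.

PW ≈ 42.0 mm

Precipitable water is the column-integrated vapour mass per unit area: PW = (1/g) Σ q̄ Δp, with q in kg/kg and Δp in Pa (1 kg/m² of water = 1 mm).
Layer 101.3–86 kPa: Δp = 153 hPa = 15300 Pa, q̄ = 0.013 kg/kg → 0.013 × 15300 / 9.8 = 20.30 mm
Layer 86–74 kPa: Δp = 120 hPa = 12000 Pa, q̄ = 0.0061 kg/kg → 0.0061 × 12000 / 9.8 = 7.47 mm
Layer 74–51 kPa: Δp = 230 hPa = 23000 Pa, q̄ = 0.0045 kg/kg → 0.0045 × 23000 / 9.8 = 10.56 mm
Layer 51–30 kPa: Δp = 210 hPa = 21000 Pa, q̄ = 0.0017 kg/kg → 0.0017 × 21000 / 9.8 = 3.64 mm
PW = 20.30 + 7.47 + 10.56 + 3.64 = 41.97 ≈ 42.0 mm.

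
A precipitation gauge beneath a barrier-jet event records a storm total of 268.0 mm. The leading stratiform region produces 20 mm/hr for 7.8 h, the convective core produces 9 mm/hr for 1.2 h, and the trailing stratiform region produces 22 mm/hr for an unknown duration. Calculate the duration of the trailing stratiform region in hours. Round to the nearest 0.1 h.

duration ≈ 4.6 h

Known phases: 20 × 7.8 + 9 × 1.2 = 156 + 10.8 = 166.8 mm.
Remaining depth = 268.0 − 166.8 = 101.2 mm.
Duration = 101.2 / 22 = 4.6 h.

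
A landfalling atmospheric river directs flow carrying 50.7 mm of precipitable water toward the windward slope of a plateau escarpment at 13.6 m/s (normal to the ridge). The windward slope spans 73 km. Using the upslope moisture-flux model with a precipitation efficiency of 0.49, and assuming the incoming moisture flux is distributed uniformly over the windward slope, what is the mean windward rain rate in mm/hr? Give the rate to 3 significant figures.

R ≈ 16.7 mm/hr

Incoming column moisture flux per unit ridge length: F = V × PW = 13.6 × 50.7 = 689.52 mm·m/s.
Spread over the 73 km slope with efficiency ε = 0.49: R = ε·F/W = 0.49 × 689.52 / 73000 m = 4.628e-03 mm/s.
R = 4.628e-03 × 3600 = 16.7 mm/hr.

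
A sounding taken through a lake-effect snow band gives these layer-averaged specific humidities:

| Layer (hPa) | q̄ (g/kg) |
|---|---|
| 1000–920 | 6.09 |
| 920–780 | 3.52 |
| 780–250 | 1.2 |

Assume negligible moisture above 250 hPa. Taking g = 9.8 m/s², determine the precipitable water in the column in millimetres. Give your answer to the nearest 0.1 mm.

Precipitable water is the column-integrated vapour mass per unit area: PW = (1/g) Σ q̄ Δp, with q in kg/kg and Δp in Pa (1 kg/m² of water = 1 mm).
Layer 1000–920 hPa: Δp = 80 hPa = 8000 Pa, q̄ = 0.00609 kg/kg → 0.00609 × 8000 / 9.8 = 4.97 mm
Layer 920–780 hPa: Δp = 140 hPa = 14000 Pa, q̄ = 0.00352 kg/kg → 0.00352 × 14000 / 9.8 = 5.03 mm
Layer 780–250 hPa: Δp = 530 hPa = 53000 Pa, q̄ = 0.0012 kg/kg → 0.0012 × 53000 / 9.8 = 6.49 mm
PW = 4.97 + 5.03 + 6.49 = 16.49 ≈ 16.5 mm.

PW ≈ 16.5 mm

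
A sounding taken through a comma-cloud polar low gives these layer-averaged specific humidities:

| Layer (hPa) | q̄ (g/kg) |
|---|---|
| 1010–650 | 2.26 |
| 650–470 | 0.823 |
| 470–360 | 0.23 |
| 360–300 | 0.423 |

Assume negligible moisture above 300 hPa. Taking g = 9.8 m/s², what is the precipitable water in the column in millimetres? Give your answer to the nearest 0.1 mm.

Precipitable water is the column-integrated vapour mass per unit area: PW = (1/g) Σ q̄ Δp, with q in kg/kg and Δp in Pa (1 kg/m² of water = 1 mm).
Layer 1010–650 hPa: Δp = 360 hPa = 36000 Pa, q̄ = 0.00226 kg/kg → 0.00226 × 36000 / 9.8 = 8.30 mm
Layer 650–470 hPa: Δp = 180 hPa = 18000 Pa, q̄ = 0.000823 kg/kg → 0.000823 × 18000 / 9.8 = 1.51 mm
Layer 470–360 hPa: Δp = 110 hPa = 11000 Pa, q̄ = 0.00023 kg/kg → 0.00023 × 11000 / 9.8 = 0.26 mm
Layer 360–300 hPa: Δp = 60 hPa = 6000 Pa, q̄ = 0.000423 kg/kg → 0.000423 × 6000 / 9.8 = 0.26 mm
PW = 8.30 + 1.51 + 0.26 + 0.26 = 10.33 ≈ 10.3 mm.

PW ≈ 10.3 mm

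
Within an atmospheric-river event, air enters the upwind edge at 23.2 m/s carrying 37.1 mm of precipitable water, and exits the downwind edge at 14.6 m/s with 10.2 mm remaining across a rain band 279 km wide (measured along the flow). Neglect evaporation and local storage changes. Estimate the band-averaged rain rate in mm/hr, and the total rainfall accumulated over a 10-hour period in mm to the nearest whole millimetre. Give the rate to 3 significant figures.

R ≈ 9.18 mm/hr; total ≈ 92 mm

Column moisture flux per unit crosswind length is F = V × PW.
Inflow: F_in = 23.2 × 37.1 = 860.72 mm·m/s
Outflow: F_out = 14.6 × 10.2 = 148.92 mm·m/s
Steady-state rate R = (F_in − F_out)/L = (860.72 − 148.92) / 279000 m = 2.551e-03 mm/s.
R = 2.551e-03 × 3600 = 9.18 mm/hr.
Over 10 h: total = 9.18 × 10 = 91.8 ≈ 92 mm.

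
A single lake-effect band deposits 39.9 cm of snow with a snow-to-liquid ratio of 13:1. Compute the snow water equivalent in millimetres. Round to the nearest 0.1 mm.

SWE = snow depth / ratio = 39.9 cm / 13 = 3.069 cm = 30.7 mm.

SWE ≈ 30.7 mm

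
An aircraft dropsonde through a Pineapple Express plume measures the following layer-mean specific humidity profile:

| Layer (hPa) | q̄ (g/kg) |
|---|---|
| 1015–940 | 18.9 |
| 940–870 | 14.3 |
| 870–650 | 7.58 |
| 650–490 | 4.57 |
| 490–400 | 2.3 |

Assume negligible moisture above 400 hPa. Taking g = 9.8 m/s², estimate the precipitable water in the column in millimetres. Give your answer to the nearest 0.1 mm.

Precipitable water is the column-integrated vapour mass per unit area: PW = (1/g) Σ q̄ Δp, with q in kg/kg and Δp in Pa (1 kg/m² of water = 1 mm).
Layer 1015–940 hPa: Δp = 75 hPa = 7500 Pa, q̄ = 0.0189 kg/kg → 0.0189 × 7500 / 9.8 = 14.46 mm
Layer 940–870 hPa: Δp = 70 hPa = 7000 Pa, q̄ = 0.0143 kg/kg → 0.0143 × 7000 / 9.8 = 10.21 mm
Layer 870–650 hPa: Δp = 220 hPa = 22000 Pa, q̄ = 0.00758 kg/kg → 0.00758 × 22000 / 9.8 = 17.02 mm
Layer 650–490 hPa: Δp = 160 hPa = 16000 Pa, q̄ = 0.00457 kg/kg → 0.00457 × 16000 / 9.8 = 7.46 mm
Layer 490–400 hPa: Δp = 90 hPa = 9000 Pa, q̄ = 0.0023 kg/kg → 0.0023 × 9000 / 9.8 = 2.11 mm
PW = 14.46 + 10.21 + 17.02 + 7.46 + 2.11 = 51.26 ≈ 51.3 mm.

PW ≈ 51.3 mm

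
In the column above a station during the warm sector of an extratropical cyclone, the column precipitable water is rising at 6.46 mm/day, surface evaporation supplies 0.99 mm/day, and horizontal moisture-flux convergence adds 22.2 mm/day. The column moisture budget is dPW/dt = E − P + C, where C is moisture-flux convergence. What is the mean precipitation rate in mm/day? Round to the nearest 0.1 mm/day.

dPW/dt = +6.46 mm/day.
P = E + C − dPW/dt = 0.99 + (22.2) − (+6.46) = 16.7 mm/day.

P ≈ 16.7 mm/day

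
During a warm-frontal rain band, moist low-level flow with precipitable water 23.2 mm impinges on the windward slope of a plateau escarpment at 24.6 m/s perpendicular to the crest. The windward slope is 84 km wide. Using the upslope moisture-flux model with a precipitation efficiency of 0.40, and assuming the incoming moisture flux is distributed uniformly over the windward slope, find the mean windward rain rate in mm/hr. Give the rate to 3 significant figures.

Incoming column moisture flux per unit ridge length: F = V × PW = 24.6 × 23.2 = 570.72 mm·m/s.
Spread over the 84 km slope with efficiency ε = 0.40: R = ε·F/W = 0.40 × 570.72 / 84000 m = 2.718e-03 mm/s.
R = 2.718e-03 × 3600 = 9.78 mm/hr.

R ≈ 9.78 mm/hr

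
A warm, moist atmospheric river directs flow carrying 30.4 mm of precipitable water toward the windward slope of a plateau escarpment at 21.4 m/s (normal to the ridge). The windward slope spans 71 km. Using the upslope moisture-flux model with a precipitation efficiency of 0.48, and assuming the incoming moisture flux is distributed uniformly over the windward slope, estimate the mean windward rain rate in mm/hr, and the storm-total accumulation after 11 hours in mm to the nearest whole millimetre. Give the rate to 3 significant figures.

Incoming column moisture flux per unit ridge length: F = V × PW = 21.4 × 30.4 = 650.56 mm·m/s.
Spread over the 71 km slope with efficiency ε = 0.48: R = ε·F/W = 0.48 × 650.56 / 71000 m = 4.398e-03 mm/s.
R = 4.398e-03 × 3600 = 15.8 mm/hr.
Over 11 h: total = 15.8 × 11 = 173.8 ≈ 174 mm.

R ≈ 15.8 mm/hr; total ≈ 174 mm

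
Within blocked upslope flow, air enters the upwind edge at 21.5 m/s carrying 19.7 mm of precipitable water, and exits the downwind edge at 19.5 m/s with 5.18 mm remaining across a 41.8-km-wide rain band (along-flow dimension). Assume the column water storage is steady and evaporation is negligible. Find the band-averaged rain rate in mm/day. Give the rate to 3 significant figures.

Column moisture flux per unit crosswind length is F = V × PW.
Inflow: F_in = 21.5 × 19.7 = 423.55 mm·m/s
Outflow: F_out = 19.5 × 5.18 = 101.01 mm·m/s
Steady-state rate R = (F_in − F_out)/L = (423.55 − 101.01) / 41800 m = 7.716e-03 mm/s.
R = 7.716e-03 × 3600 × 24 = 667 mm/day.

R ≈ 667 mm/day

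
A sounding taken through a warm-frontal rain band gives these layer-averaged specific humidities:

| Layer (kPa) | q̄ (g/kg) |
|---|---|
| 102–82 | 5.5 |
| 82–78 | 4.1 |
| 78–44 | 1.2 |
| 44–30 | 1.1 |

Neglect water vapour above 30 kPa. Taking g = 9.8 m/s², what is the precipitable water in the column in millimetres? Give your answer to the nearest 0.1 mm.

Precipitable water is the column-integrated vapour mass per unit area: PW = (1/g) Σ q̄ Δp, with q in kg/kg and Δp in Pa (1 kg/m² of water = 1 mm).
Layer 102–82 kPa: Δp = 200 hPa = 20000 Pa, q̄ = 0.0055 kg/kg → 0.0055 × 20000 / 9.8 = 11.22 mm
Layer 82–78 kPa: Δp = 40 hPa = 4000 Pa, q̄ = 0.0041 kg/kg → 0.0041 × 4000 / 9.8 = 1.67 mm
Layer 78–44 kPa: Δp = 340 hPa = 34000 Pa, q̄ = 0.0012 kg/kg → 0.0012 × 34000 / 9.8 = 4.16 mm
Layer 44–30 kPa: Δp = 140 hPa = 14000 Pa, q̄ = 0.0011 kg/kg → 0.0011 × 14000 / 9.8 = 1.57 mm
PW = 11.22 + 1.67 + 4.16 + 1.57 = 18.62 ≈ 18.6 mm.

PW ≈ 18.6 mm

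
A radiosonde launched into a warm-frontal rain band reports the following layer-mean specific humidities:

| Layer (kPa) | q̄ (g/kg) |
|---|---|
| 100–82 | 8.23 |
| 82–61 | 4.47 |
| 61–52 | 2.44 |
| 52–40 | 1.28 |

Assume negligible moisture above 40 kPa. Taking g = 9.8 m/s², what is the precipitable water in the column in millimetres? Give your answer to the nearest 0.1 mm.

PW ≈ 28.5 mm

Precipitable water is the column-integrated vapour mass per unit area: PW = (1/g) Σ q̄ Δp, with q in kg/kg and Δp in Pa (1 kg/m² of water = 1 mm).
Layer 100–82 kPa: Δp = 180 hPa = 18000 Pa, q̄ = 0.00823 kg/kg → 0.00823 × 18000 / 9.8 = 15.12 mm
Layer 82–61 kPa: Δp = 210 hPa = 21000 Pa, q̄ = 0.00447 kg/kg → 0.00447 × 21000 / 9.8 = 9.58 mm
Layer 61–52 kPa: Δp = 90 hPa = 9000 Pa, q̄ = 0.00244 kg/kg → 0.00244 × 9000 / 9.8 = 2.24 mm
Layer 52–40 kPa: Δp = 120 hPa = 12000 Pa, q̄ = 0.00128 kg/kg → 0.00128 × 12000 / 9.8 = 1.57 mm
PW = 15.12 + 9.58 + 2.24 + 1.57 = 28.51 ≈ 28.5 mm.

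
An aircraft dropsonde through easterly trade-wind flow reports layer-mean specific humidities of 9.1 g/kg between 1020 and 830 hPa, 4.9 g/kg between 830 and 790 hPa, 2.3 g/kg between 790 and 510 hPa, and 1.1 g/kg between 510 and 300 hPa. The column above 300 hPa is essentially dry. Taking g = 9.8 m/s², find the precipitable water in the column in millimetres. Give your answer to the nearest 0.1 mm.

PW ≈ 28.6 mm

Precipitable water is the column-integrated vapour mass per unit area: PW = (1/g) Σ q̄ Δp, with q in kg/kg and Δp in Pa (1 kg/m² of water = 1 mm).
Layer 1020–830 hPa: Δp = 190 hPa = 19000 Pa, q̄ = 0.0091 kg/kg → 0.0091 × 19000 / 9.8 = 17.64 mm
Layer 830–790 hPa: Δp = 40 hPa = 4000 Pa, q̄ = 0.0049 kg/kg → 0.0049 × 4000 / 9.8 = 2.00 mm
Layer 790–510 hPa: Δp = 280 hPa = 28000 Pa, q̄ = 0.0023 kg/kg → 0.0023 × 28000 / 9.8 = 6.57 mm
Layer 510–300 hPa: Δp = 210 hPa = 21000 Pa, q̄ = 0.0011 kg/kg → 0.0011 × 21000 / 9.8 = 2.36 mm
PW = 17.64 + 2.00 + 6.57 + 2.36 = 28.57 ≈ 28.6 mm.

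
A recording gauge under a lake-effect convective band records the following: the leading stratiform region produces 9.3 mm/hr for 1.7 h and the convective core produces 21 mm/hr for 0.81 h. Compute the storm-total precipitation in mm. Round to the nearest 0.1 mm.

total ≈ 32.8 mm

Total = Σ Rᵢ Δtᵢ = 9.3 × 1.7 + 21 × 0.81
      = 15.81 + 17.01 = 32.8 mm.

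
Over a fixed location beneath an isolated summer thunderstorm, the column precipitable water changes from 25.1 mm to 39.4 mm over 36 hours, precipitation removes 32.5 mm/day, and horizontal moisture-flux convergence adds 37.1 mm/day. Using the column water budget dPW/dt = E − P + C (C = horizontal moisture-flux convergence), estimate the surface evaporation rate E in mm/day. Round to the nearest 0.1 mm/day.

E ≈ 4.9 mm/day

dPW/dt = (39.4 − 25.1) mm / (36/24 day) = +9.533 mm/day.
E = dPW/dt + P − C = (+9.533) + 32.5 − (37.1) = 4.9 mm/day.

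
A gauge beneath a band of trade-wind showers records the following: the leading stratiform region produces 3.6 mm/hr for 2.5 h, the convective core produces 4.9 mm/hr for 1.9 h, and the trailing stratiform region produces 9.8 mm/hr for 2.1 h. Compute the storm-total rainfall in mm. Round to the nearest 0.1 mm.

total ≈ 38.9 mm

Total = Σ Rᵢ Δtᵢ = 3.6 × 2.5 + 4.9 × 1.9 + 9.8 × 2.1
      = 9 + 9.31 + 20.58 = 38.9 mm.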